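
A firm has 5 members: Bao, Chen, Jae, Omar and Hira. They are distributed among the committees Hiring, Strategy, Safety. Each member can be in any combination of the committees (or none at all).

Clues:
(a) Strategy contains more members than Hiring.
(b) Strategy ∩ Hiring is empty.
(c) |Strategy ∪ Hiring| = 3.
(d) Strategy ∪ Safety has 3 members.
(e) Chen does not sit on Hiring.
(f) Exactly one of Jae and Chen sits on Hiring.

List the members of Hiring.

Hiring = {Jae}

From (e): Chen ∉ Hiring.
(f) (exactly one): Jae ∈ Hiring.
(b) (disjoint): Jae ∉ Strategy.
Suppose Bao ∈ Hiring: no assignment then satisfies all the clues, so Bao ∉ Hiring.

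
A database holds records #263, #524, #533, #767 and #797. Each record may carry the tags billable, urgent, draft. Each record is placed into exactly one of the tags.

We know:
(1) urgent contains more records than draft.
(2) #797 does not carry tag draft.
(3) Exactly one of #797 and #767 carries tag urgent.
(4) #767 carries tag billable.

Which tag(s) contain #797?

#797: urgent

From (2): #797 ∉ draft.
From (4): #767 ∈ billable.
(3) (exactly one): #797 ∈ urgent.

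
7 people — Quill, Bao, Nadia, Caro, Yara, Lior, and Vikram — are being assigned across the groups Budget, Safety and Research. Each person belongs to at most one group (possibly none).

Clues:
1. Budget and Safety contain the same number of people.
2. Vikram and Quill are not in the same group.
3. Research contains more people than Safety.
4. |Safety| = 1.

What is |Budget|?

1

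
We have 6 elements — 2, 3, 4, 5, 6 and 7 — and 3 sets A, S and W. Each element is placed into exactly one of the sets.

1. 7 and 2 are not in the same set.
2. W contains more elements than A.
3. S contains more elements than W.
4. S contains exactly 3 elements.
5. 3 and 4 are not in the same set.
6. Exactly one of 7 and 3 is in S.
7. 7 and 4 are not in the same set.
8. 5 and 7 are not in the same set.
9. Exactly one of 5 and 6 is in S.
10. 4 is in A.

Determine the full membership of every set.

A = {4}; S = {2, 3, 5}; W = {6, 7}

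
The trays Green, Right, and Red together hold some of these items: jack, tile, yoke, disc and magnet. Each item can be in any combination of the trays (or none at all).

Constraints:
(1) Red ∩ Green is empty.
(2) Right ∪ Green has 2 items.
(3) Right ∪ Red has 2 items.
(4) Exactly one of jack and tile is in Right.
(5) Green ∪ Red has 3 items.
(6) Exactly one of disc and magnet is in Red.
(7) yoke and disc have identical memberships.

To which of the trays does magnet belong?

magnet: Red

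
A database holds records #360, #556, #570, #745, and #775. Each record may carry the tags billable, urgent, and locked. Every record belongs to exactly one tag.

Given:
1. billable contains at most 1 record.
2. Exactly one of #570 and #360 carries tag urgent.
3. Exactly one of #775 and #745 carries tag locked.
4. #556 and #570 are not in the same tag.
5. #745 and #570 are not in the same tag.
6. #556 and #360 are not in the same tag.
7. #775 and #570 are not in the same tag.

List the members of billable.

billable = {#570}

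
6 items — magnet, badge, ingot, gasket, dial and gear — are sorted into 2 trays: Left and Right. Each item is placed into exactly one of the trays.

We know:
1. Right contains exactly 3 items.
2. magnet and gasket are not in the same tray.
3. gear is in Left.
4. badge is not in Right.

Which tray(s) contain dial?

dial: Right

From (3): gear ∈ Left.
From (4): badge ∉ Right.
Only one tray left: badge ∈ Left.
Suppose dial ∈ Left: no assignment then satisfies all the clues, so dial ∉ Left.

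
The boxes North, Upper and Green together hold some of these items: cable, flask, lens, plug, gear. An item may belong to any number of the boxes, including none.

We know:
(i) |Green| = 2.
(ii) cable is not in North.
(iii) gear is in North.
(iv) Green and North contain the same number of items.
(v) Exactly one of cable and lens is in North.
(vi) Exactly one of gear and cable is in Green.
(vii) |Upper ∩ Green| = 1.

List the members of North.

North = {gear, lens}

From (ii): cable ∉ North.
From (iii): gear ∈ North.
(v) (exactly one): lens ∈ North.
Suppose flask ∈ North: no assignment then satisfies all the clues, so flask ∉ North.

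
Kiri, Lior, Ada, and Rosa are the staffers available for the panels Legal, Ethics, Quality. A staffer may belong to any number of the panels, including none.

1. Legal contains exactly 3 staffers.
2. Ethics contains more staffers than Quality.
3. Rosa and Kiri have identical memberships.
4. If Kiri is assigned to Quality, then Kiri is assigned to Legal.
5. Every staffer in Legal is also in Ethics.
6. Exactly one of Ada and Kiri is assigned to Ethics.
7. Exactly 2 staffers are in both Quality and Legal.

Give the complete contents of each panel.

Legal = {Kiri, Lior, Rosa}; Ethics = {Kiri, Lior, Rosa}; Quality = {Kiri, Rosa}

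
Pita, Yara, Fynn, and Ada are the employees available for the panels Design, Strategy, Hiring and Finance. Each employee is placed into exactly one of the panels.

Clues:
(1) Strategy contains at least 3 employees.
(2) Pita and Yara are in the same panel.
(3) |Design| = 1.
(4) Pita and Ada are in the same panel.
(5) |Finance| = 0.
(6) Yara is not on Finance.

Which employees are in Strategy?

Strategy = {Ada, Pita, Yara}

From (6): Yara ∉ Finance.
(2): Pita matches Yara: Pita ∉ Finance.
(4): Ada matches Pita: Ada ∉ Finance.
(5): Finance already has 0, so the rest are out.
Suppose Pita ∉ Strategy: no assignment then satisfies all the clues, so Pita ∈ Strategy.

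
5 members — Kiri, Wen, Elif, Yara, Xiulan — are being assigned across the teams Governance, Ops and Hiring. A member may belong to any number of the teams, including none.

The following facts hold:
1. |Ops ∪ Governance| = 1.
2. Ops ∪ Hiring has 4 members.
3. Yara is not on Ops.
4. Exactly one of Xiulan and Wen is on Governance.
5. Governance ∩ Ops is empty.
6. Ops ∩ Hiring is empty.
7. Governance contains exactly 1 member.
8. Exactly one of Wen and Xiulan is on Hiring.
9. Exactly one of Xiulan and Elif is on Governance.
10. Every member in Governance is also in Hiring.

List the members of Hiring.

Hiring = {Elif, Kiri, Xiulan, Yara}

From (3): Yara ∉ Ops.
Suppose Kiri ∉ Hiring: no assignment then satisfies all the clues, so Kiri ∈ Hiring.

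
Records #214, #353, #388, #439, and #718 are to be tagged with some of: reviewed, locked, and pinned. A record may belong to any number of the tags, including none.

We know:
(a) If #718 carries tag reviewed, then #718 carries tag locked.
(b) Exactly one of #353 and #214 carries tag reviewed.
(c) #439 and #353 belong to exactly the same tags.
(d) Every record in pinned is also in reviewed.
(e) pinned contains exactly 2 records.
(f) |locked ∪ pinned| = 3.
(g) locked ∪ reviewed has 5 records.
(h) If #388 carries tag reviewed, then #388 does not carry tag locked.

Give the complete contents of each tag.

reviewed = {#353, #388, #439, #718}; locked = {#214, #718}; pinned = {#388, #718}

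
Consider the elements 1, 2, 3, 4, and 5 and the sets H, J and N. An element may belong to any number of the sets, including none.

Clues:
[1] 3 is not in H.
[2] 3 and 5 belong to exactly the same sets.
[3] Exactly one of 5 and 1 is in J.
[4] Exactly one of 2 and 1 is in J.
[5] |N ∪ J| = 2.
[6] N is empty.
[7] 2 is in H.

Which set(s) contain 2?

2: H

From (1): 3 ∉ H.
From (7): 2 ∈ H.
(2): 5 matches 3: 5 ∉ H.
(6): N already has 0, so the rest are out.
Suppose 2 ∈ J: no assignment then satisfies all the clues, so 2 ∉ J.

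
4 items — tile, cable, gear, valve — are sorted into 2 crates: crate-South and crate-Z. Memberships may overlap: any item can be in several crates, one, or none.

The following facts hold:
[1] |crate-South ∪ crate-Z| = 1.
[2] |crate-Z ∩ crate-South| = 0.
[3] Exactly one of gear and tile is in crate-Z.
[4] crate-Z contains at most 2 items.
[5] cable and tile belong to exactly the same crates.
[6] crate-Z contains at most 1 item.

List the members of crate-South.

crate-South = {}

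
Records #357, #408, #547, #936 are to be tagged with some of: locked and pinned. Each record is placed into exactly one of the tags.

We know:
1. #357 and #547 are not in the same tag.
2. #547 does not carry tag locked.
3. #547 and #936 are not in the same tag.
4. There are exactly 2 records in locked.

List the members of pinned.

From (2): #547 ∉ locked.
Only one tag left: #547 ∈ pinned.
(1): #357 ∉ pinned.
(3): #936 ∉ pinned.
Only one tag left: #357 ∈ locked.
Only one tag left: #936 ∈ locked.
(4): locked already has 2, so the rest are out.
Only one tag left: #408 ∈ pinned.

pinned = {#408, #547}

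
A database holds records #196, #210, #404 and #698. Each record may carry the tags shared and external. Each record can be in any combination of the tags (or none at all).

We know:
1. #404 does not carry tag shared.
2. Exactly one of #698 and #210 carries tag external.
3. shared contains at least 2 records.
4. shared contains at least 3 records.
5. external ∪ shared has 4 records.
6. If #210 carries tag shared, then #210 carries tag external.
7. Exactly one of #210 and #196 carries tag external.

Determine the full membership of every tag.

From (1): #404 ∉ shared.
(4): only 3 candidates remain for shared, so all are in.
(6): #210 ∈ external.
(7) (exactly one): #196 ∉ external.
(2) (exactly one): #698 ∉ external.
Suppose #404 ∉ external: no assignment then satisfies all the clues, so #404 ∈ external.

shared = {#196, #210, #698}; external = {#210, #404}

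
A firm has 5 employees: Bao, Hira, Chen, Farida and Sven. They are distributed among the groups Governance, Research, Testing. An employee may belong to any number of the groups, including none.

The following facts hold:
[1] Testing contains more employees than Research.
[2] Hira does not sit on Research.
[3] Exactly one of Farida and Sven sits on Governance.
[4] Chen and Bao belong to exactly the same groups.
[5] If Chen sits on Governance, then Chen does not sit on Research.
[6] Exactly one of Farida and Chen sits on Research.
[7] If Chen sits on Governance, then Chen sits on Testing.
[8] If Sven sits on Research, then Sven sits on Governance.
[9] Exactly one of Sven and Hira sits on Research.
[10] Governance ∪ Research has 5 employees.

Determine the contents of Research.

Research = {Farida, Sven}

From (2): Hira ∉ Research.
(9) (exactly one): Sven ∈ Research.
(8): Sven ∈ Governance.
(3) (exactly one): Farida ∉ Governance.
Suppose Bao ∈ Research: no assignment then satisfies all the clues, so Bao ∉ Research.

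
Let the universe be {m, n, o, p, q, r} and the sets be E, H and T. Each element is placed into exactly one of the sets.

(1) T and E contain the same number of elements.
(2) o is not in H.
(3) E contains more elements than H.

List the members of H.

H = {}

From (2): o ∉ H.
Suppose m ∈ H: no assignment then satisfies all the clues, so m ∉ H.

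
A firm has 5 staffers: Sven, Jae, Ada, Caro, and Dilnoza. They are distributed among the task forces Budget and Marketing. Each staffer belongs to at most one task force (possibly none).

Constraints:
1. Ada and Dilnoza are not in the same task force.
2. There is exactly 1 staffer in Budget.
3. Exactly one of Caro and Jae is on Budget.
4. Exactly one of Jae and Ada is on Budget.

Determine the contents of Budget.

Budget = {Jae}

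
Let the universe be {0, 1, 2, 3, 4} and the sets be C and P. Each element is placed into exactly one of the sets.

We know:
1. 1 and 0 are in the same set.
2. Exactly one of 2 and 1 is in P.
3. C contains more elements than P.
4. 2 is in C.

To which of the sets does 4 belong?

4: C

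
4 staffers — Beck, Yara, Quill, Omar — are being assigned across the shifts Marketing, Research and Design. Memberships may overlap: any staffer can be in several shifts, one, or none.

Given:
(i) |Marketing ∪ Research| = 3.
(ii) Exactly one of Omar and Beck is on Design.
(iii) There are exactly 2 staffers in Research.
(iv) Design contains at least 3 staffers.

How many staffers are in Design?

3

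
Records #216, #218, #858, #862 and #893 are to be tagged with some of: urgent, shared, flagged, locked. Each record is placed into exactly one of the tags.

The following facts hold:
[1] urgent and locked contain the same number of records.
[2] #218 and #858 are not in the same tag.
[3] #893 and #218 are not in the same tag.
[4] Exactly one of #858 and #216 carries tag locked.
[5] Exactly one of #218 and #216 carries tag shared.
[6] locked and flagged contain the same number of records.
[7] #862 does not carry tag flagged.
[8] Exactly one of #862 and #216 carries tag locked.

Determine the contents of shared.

shared = {#218, #862}

From (7): #862 ∉ flagged.
Suppose #216 ∈ shared: no assignment then satisfies all the clues, so #216 ∉ shared.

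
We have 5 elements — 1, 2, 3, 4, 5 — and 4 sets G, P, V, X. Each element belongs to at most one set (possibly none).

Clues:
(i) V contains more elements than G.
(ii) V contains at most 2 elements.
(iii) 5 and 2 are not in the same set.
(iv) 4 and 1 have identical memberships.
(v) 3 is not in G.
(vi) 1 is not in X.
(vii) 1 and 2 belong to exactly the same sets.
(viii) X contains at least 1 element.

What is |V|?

From (v): 3 ∉ G.
From (vi): 1 ∉ X.
(iv): 4 matches 1: 4 ∉ X.
(vii): 2 matches 1: 2 ∉ X.
Suppose 1 ∈ G: no assignment then satisfies all the clues, so 1 ∉ G.

1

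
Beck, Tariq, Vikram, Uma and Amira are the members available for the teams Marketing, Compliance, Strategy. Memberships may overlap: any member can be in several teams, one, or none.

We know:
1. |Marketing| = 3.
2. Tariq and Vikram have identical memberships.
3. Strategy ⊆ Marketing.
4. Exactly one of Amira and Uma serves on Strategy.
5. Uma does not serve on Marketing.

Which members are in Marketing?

Marketing = {Amira, Tariq, Vikram}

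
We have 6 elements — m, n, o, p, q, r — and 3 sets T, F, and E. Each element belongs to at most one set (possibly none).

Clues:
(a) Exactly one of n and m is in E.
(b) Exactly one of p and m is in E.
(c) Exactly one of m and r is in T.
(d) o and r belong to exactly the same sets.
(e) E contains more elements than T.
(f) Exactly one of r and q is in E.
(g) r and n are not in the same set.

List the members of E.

E = {n, p, q}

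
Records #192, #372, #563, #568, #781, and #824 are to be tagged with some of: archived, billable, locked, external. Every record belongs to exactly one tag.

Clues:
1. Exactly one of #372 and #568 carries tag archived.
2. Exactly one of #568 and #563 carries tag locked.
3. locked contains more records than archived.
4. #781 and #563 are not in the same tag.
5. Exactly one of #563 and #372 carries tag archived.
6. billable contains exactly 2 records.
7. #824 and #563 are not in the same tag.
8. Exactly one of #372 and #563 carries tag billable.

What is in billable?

billable = {#192, #563}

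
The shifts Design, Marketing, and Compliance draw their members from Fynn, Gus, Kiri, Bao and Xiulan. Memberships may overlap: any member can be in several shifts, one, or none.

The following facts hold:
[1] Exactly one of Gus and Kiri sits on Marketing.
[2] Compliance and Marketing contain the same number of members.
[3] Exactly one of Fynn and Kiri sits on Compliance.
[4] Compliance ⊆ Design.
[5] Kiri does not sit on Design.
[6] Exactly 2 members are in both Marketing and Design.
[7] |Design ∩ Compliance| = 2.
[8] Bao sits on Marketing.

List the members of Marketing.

Marketing = {Bao, Gus}

From (5): Kiri ∉ Design.
From (8): Bao ∈ Marketing.
(4) contrapositive: Kiri ∉ Compliance.
(3) (exactly one): Fynn ∈ Compliance.
(4) with Fynn ∈ Compliance: Fynn ∈ Design.
Suppose Fynn ∈ Marketing: no assignment then satisfies all the clues, so Fynn ∉ Marketing.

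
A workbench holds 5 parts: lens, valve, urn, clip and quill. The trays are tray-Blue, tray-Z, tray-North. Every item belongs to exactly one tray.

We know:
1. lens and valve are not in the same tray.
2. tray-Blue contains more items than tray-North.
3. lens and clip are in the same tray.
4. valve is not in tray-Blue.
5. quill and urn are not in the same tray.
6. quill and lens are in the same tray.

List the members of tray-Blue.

tray-Blue = {clip, lens, quill}

From (4): valve ∉ tray-Blue.
Suppose lens ∉ tray-Blue: no assignment then satisfies all the clues, so lens ∈ tray-Blue.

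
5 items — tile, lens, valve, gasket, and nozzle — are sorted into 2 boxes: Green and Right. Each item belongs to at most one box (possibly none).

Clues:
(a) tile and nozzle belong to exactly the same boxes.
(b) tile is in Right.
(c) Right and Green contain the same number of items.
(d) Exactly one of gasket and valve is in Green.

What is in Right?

Right = {nozzle, tile}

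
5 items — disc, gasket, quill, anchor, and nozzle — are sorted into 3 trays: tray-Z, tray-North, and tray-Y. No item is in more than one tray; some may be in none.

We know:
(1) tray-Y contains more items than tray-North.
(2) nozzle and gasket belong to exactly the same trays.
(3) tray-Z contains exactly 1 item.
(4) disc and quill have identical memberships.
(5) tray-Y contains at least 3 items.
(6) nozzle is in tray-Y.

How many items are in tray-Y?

4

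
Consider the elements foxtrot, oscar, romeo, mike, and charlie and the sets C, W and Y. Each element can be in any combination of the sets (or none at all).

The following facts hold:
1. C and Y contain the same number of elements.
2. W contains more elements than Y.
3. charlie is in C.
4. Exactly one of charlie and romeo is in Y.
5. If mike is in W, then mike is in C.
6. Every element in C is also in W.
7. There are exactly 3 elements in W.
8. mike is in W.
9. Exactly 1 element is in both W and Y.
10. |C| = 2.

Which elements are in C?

C = {charlie, mike}

From (3): charlie ∈ C.
From (8): mike ∈ W.
(5): mike ∈ C.
(6) with charlie ∈ C: charlie ∈ W.
(10): C already has 2, so the rest are out.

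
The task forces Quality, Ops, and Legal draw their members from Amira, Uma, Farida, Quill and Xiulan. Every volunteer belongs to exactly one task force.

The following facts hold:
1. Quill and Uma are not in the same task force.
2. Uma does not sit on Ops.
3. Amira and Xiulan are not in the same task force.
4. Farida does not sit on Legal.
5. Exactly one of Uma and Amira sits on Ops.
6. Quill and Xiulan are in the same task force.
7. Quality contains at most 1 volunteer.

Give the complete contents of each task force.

Quality = {Uma}; Ops = {Amira, Farida}; Legal = {Quill, Xiulan}

From (2): Uma ∉ Ops.
From (4): Farida ∉ Legal.
(5) (exactly one): Amira ∈ Ops.
(3): Xiulan ∉ Ops.
(6): Quill matches Xiulan: Quill ∉ Ops.
Suppose Uma ∉ Quality: no assignment then satisfies all the clues, so Uma ∈ Quality.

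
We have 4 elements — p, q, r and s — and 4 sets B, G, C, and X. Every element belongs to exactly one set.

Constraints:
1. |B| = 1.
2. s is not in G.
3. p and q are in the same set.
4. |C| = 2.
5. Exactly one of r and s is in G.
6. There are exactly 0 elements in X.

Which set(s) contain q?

q: C

From (2): s ∉ G.
(5) (exactly one): r ∈ G.
(6): X already has 0, so the rest are out.
Suppose q ∈ B: no assignment then satisfies all the clues, so q ∉ B.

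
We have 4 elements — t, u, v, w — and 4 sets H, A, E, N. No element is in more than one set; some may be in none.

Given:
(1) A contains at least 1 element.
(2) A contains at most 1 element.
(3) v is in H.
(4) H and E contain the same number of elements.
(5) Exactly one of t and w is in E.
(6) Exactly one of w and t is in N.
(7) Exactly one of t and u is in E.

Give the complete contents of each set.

H = {v}; A = {u}; E = {t}; N = {w}

From (3): v ∈ H.
Suppose t ∈ H: no assignment then satisfies all the clues, so t ∉ H.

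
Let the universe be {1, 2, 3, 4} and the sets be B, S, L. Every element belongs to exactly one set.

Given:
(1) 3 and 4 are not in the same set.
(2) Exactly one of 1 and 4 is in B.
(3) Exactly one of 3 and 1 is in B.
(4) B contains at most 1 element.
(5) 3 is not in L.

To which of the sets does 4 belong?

From (5): 3 ∉ L.
Suppose 4 ∈ B: no assignment then satisfies all the clues, so 4 ∉ B.

4: L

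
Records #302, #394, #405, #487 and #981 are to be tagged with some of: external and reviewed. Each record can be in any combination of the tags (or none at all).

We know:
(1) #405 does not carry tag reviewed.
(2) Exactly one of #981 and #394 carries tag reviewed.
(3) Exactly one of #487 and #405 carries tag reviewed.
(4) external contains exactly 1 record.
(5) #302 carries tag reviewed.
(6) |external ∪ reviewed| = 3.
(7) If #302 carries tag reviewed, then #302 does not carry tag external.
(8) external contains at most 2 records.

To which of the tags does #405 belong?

#405: none

From (1): #405 ∉ reviewed.
From (5): #302 ∈ reviewed.
(3) (exactly one): #487 ∈ reviewed.
(7): #302 ∉ external.
Suppose #405 ∈ external: no assignment then satisfies all the clues, so #405 ∉ external.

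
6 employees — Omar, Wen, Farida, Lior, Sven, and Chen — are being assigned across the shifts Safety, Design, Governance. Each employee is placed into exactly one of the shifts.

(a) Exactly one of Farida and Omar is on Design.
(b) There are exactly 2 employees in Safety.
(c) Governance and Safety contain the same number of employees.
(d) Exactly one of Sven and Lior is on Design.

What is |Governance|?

2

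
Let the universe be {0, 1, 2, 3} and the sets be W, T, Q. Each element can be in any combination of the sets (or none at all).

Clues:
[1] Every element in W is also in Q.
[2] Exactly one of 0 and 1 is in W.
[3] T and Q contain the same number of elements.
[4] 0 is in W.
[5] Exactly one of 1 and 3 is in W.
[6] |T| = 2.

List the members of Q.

Q = {0, 3}

From (4): 0 ∈ W.
(1) with 0 ∈ W: 0 ∈ Q.
(2) (exactly one): 1 ∉ W.
(5) (exactly one): 3 ∈ W.
(1) with 3 ∈ W: 3 ∈ Q.
Suppose 1 ∈ Q: no assignment then satisfies all the clues, so 1 ∉ Q.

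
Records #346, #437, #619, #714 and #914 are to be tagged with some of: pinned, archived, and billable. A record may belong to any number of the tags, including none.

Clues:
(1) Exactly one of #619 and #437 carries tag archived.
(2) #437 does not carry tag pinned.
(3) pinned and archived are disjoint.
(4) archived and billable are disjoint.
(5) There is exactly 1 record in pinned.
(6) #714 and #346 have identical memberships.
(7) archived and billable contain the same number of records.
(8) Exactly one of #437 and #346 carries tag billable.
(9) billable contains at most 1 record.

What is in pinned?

pinned = {#914}

From (2): #437 ∉ pinned.
Suppose #346 ∈ pinned: no assignment then satisfies all the clues, so #346 ∉ pinned.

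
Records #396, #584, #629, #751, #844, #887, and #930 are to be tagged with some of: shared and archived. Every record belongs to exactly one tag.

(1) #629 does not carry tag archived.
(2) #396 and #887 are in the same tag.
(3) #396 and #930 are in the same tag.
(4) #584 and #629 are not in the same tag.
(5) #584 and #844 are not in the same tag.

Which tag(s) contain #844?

#844: shared

From (1): #629 ∉ archived.
Only one tag left: #629 ∈ shared.
(4): #584 ∉ shared.
Only one tag left: #584 ∈ archived.
(5): #844 ∉ archived.
Only one tag left: #844 ∈ shared.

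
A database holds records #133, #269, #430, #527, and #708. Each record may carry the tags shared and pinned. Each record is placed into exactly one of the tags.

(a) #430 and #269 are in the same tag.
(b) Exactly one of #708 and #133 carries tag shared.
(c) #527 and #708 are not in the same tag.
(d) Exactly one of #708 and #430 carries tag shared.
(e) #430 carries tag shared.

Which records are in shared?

From (e): #430 ∈ shared.
(a): #269 matches #430: #269 ∈ shared.
(d) (exactly one): #708 ∉ shared.
Only one tag left: #708 ∈ pinned.
(b) (exactly one): #133 ∈ shared.
(c): #527 ∉ pinned.
Only one tag left: #527 ∈ shared.

shared = {#133, #269, #430, #527}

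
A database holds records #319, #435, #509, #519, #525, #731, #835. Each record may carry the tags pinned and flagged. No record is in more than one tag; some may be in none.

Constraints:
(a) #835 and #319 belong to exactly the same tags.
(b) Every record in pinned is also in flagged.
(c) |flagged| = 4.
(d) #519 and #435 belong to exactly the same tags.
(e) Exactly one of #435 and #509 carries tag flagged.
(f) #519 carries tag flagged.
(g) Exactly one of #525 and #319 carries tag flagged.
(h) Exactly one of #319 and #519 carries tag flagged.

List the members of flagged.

flagged = {#435, #519, #525, #731}

From (f): #519 ∈ flagged.
(d): #435 matches #519: #435 ∉ pinned.
(d): #435 matches #519: #435 ∈ flagged.
(e) (exactly one): #509 ∉ flagged.
(h) (exactly one): #319 ∉ flagged.
(a): #835 matches #319: #835 ∉ flagged.
(b) contrapositive: #319 ∉ pinned.
(b) contrapositive: #509 ∉ pinned.
(b) contrapositive: #835 ∉ pinned.
(c): only 4 candidates remain for flagged, so all are in.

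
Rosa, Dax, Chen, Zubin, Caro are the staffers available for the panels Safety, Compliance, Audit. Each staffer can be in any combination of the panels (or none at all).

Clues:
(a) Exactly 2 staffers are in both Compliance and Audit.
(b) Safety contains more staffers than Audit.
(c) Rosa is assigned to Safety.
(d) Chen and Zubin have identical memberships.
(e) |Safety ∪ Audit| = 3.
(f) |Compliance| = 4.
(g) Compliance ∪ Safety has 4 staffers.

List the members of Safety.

Safety = {Chen, Rosa, Zubin}

From (c): Rosa ∈ Safety.
Suppose Dax ∈ Safety: no assignment then satisfies all the clues, so Dax ∉ Safety.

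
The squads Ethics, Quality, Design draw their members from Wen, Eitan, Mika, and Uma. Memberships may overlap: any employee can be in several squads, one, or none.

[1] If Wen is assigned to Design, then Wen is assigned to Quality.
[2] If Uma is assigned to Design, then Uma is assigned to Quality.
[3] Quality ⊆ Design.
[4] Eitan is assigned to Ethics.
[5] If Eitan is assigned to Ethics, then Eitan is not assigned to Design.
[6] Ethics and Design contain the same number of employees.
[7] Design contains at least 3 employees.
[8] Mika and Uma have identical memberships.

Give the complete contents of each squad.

Ethics = {Eitan, Mika, Uma}; Quality = {Mika, Uma, Wen}; Design = {Mika, Uma, Wen}

From (4): Eitan ∈ Ethics.
(5): Eitan ∉ Design.
(7): only 3 candidates remain for Design, so all are in.
(1): Wen ∈ Quality.
(2): Uma ∈ Quality.
(3) contrapositive: Eitan ∉ Quality.
(8): Mika matches Uma: Mika ∈ Quality.
Suppose Wen ∈ Ethics: no assignment then satisfies all the clues, so Wen ∉ Ethics.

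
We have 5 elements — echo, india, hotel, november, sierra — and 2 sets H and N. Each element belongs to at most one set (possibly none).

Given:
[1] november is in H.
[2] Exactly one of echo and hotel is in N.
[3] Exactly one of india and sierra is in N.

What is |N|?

2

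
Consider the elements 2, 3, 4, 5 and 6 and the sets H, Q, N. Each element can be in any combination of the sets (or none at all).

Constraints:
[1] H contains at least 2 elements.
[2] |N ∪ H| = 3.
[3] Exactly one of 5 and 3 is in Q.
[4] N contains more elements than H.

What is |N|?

3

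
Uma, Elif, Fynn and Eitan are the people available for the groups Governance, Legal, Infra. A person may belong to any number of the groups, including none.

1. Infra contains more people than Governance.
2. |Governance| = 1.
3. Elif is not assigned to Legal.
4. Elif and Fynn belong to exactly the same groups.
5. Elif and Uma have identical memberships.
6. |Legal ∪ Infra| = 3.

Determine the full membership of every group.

Governance = {Eitan}; Legal = {}; Infra = {Elif, Fynn, Uma}

From (3): Elif ∉ Legal.
(4): Fynn matches Elif: Fynn ∉ Legal.
(5): Uma matches Elif: Uma ∉ Legal.
Suppose Uma ∈ Governance: no assignment then satisfies all the clues, so Uma ∉ Governance.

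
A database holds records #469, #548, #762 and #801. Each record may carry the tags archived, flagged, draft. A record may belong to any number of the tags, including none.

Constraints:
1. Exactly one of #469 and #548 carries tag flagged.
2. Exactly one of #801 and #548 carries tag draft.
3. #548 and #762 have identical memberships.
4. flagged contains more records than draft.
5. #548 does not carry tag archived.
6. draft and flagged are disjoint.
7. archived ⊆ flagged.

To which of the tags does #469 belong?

#469: none

From (5): #548 ∉ archived.
(3): #762 matches #548: #762 ∉ archived.
Suppose #469 ∈ archived: no assignment then satisfies all the clues, so #469 ∉ archived.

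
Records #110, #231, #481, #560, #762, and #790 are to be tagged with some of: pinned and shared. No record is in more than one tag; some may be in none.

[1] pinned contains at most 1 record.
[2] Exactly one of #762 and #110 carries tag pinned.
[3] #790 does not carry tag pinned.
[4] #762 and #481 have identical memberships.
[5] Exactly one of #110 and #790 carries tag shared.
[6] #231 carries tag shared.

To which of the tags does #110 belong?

From (3): #790 ∉ pinned.
From (6): #231 ∈ shared.
Suppose #110 ∉ pinned: no assignment then satisfies all the clues, so #110 ∈ pinned.

#110: pinned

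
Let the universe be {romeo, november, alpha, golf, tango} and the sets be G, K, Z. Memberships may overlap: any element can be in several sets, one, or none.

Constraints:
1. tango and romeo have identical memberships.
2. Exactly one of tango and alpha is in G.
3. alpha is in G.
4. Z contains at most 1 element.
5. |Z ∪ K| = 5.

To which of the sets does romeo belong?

romeo: K

From (3): alpha ∈ G.
(2) (exactly one): tango ∉ G.
(1): romeo matches tango: romeo ∉ G.
Suppose romeo ∉ K: no assignment then satisfies all the clues, so romeo ∈ K.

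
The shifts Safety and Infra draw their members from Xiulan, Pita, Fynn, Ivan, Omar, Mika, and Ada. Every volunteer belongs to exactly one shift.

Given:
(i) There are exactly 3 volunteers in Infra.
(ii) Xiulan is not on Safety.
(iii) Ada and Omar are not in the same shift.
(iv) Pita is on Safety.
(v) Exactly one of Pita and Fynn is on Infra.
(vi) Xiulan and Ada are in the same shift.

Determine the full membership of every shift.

From (ii): Xiulan ∉ Safety.
From (iv): Pita ∈ Safety.
(v) (exactly one): Fynn ∈ Infra.
(vi): Ada matches Xiulan: Ada ∉ Safety.
Only one shift left: Xiulan ∈ Infra.
Only one shift left: Ada ∈ Infra.
(i): Infra already has 3, so the rest are out.
Only one shift left: Ivan ∈ Safety.
Only one shift left: Omar ∈ Safety.
Only one shift left: Mika ∈ Safety.

Safety = {Ivan, Mika, Omar, Pita}; Infra = {Ada, Fynn, Xiulan}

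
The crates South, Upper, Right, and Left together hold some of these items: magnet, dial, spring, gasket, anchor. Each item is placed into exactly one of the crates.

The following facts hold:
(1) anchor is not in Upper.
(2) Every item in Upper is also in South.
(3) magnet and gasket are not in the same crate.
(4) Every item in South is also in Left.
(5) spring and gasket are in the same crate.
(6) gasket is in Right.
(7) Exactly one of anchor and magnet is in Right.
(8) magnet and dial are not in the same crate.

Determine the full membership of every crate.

South = {}; Upper = {}; Right = {anchor, dial, gasket, spring}; Left = {magnet}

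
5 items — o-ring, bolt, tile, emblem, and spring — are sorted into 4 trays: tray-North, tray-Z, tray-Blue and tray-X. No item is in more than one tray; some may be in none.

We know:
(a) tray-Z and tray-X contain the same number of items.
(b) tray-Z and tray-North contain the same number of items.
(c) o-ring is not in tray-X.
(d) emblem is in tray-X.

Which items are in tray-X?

From (c): o-ring ∉ tray-X.
From (d): emblem ∈ tray-X.
Suppose bolt ∈ tray-X: no assignment then satisfies all the clues, so bolt ∉ tray-X.

tray-X = {emblem}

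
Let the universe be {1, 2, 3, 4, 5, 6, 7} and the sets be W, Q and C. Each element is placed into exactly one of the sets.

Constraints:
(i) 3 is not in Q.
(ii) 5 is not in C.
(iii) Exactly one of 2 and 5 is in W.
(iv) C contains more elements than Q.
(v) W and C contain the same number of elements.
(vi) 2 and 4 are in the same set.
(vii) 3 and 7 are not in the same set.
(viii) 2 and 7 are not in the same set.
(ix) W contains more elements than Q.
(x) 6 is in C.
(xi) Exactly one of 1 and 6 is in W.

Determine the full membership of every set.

W = {1, 3, 5}; Q = {7}; C = {2, 4, 6}

From (i): 3 ∉ Q.
From (ii): 5 ∉ C.
From (x): 6 ∈ C.
(xi) (exactly one): 1 ∈ W.
Suppose 2 ∈ W: no assignment then satisfies all the clues, so 2 ∉ W.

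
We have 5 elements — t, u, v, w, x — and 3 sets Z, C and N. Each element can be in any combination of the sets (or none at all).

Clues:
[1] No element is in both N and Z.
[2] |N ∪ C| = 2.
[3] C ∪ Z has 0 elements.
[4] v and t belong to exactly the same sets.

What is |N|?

2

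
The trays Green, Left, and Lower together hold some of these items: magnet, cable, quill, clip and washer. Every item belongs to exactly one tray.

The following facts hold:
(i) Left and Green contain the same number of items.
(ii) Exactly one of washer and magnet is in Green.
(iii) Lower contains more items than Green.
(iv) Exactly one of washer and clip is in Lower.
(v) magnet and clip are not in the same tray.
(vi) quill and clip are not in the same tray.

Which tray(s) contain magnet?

magnet: Green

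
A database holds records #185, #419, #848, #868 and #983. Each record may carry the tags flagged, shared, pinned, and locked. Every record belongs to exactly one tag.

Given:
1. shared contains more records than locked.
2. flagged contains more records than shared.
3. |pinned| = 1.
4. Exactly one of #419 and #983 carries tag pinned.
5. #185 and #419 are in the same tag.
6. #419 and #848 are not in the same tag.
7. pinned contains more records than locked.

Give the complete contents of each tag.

flagged = {#185, #419, #868}; shared = {#848}; pinned = {#983}; locked = {}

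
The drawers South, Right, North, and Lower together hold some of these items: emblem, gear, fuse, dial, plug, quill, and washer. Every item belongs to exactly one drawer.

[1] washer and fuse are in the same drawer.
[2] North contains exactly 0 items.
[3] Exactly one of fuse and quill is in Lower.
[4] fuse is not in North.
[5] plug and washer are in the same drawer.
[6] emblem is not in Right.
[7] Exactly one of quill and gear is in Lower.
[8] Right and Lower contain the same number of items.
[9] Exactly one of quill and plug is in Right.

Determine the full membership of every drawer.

From (4): fuse ∉ North.
From (6): emblem ∉ Right.
(1): washer matches fuse: washer ∉ North.
(2): North already has 0, so the rest are out.
Suppose emblem ∈ South: no assignment then satisfies all the clues, so emblem ∉ South.

South = {gear}; Right = {fuse, plug, washer}; North = {}; Lower = {dial, emblem, quill}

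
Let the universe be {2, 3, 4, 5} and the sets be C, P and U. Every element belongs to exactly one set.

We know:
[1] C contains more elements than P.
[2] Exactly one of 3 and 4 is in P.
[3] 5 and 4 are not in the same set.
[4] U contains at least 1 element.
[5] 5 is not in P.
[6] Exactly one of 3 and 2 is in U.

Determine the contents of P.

P = {4}

From (5): 5 ∉ P.
Suppose 2 ∈ P: no assignment then satisfies all the clues, so 2 ∉ P.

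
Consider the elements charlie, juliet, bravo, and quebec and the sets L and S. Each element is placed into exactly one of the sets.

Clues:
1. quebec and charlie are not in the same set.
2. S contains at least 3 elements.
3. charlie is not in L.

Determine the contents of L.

L = {quebec}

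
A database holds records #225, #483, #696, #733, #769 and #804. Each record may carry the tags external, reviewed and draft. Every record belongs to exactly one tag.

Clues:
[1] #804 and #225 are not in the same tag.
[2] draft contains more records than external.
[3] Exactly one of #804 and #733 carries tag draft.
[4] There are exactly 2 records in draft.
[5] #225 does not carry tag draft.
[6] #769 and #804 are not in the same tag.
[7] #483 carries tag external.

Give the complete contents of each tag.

external = {#483}; reviewed = {#225, #733, #769}; draft = {#696, #804}

From (5): #225 ∉ draft.
From (7): #483 ∈ external.
Suppose #225 ∈ external: no assignment then satisfies all the clues, so #225 ∉ external.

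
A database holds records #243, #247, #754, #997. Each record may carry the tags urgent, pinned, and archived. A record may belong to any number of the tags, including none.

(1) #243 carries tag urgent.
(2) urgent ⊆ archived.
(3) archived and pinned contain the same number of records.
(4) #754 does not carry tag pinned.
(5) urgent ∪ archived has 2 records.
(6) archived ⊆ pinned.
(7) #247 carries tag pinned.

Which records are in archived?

archived = {#243, #247}

From (1): #243 ∈ urgent.
From (4): #754 ∉ pinned.
From (7): #247 ∈ pinned.
(2) with #243 ∈ urgent: #243 ∈ archived.
(6) with #243 ∈ archived: #243 ∈ pinned.
(6) contrapositive: #754 ∉ archived.
(2) contrapositive: #754 ∉ urgent.
Suppose #247 ∉ archived: no assignment then satisfies all the clues, so #247 ∈ archived.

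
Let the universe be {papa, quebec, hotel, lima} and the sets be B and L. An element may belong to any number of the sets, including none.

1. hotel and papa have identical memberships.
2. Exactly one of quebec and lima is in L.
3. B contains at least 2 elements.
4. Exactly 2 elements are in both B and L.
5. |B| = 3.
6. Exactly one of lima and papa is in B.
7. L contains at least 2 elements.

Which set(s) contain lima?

lima: L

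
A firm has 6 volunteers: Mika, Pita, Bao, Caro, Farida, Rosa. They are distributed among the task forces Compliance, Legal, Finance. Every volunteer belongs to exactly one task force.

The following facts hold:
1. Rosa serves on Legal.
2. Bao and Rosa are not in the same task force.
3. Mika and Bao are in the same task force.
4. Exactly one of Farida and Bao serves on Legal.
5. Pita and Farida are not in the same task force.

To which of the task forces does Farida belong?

Farida: Legal

From (1): Rosa ∈ Legal.
(2): Bao ∉ Legal.
(3): Mika matches Bao: Mika ∉ Legal.
(4) (exactly one): Farida ∈ Legal.
(5): Pita ∉ Legal.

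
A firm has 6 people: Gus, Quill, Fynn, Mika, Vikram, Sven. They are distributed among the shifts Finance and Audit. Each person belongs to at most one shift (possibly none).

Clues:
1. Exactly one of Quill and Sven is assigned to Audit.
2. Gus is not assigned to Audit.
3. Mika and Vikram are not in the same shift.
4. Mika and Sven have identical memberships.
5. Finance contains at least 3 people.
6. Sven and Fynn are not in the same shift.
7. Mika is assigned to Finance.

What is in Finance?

Finance = {Gus, Mika, Sven}

From (2): Gus ∉ Audit.
From (7): Mika ∈ Finance.
(3): Vikram ∉ Finance.
(4): Sven matches Mika: Sven ∈ Finance.
(6): Fynn ∉ Finance.
(1) (exactly one): Quill ∈ Audit.
(5): only 3 candidates remain for Finance, so all are in.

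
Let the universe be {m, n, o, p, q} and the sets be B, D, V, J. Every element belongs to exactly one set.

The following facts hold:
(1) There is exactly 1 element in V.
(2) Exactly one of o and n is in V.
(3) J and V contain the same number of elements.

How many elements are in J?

1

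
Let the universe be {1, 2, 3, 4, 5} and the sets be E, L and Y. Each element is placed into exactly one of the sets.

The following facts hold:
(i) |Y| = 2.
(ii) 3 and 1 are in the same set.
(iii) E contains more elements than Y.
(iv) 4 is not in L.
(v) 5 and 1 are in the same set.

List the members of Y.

Y = {2, 4}

From (iv): 4 ∉ L.
Suppose 1 ∈ Y: no assignment then satisfies all the clues, so 1 ∉ Y.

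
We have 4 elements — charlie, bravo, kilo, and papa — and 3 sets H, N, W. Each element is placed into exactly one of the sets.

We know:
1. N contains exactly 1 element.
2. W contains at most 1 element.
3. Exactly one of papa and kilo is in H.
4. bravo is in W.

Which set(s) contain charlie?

charlie: H

From (4): bravo ∈ W.
(2): W already has 1, so the rest are out.
Suppose charlie ∉ H: no assignment then satisfies all the clues, so charlie ∈ H.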